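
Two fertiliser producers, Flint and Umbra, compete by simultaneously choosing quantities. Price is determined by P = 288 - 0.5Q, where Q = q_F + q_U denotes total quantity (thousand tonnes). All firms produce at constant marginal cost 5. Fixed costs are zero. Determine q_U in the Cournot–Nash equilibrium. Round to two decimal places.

Each firm earns π_i = (288 - 0.5Q)q_i - 5q_i.
Setting ∂π_i/∂q_i = 0 with rivals' quantities fixed: 283 - q_i - (1/2)q_j = 0.
By symmetry each firm produces the same amount; substituting q_j = q_i yields q_i = 283/(3/2) = 566/3.

188.67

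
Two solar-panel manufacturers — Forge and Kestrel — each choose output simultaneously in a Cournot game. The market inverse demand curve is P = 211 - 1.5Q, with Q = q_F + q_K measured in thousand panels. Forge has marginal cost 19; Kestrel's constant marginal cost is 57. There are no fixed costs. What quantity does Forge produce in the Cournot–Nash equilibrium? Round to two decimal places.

Forge's profit: π_F = (211 - 1.5Q)q_F - (19q_F). Setting ∂π_F/∂q_F = 0: 192 - 3q_F - (3/2)(q_K) = 0.
Kestrel's first-order condition: 154 - 3q_K - (3/2)(q_F) = 0.
Rearranging gives the reaction functions q_F = (192 - (3/2)q_K)/3 and q_K = (154 - (3/2)q_F)/3.
Substituting one into the other gives q_F = 460/9 and q_K = 232/9.

51.11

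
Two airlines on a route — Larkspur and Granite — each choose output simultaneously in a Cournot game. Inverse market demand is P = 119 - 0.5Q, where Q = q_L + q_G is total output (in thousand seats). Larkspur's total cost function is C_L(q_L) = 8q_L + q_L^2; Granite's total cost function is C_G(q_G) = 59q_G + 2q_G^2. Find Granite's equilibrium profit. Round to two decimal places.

Larkspur's profit: π_L = (119 - 0.5Q)q_L - (8q_L + q_L²). Setting ∂π_L/∂q_L = 0: 111 - 3q_L - (1/2)(q_G) = 0.
Granite's profit: π_G = (119 - 0.5Q)q_G - (59q_G + 2q_G²). Setting ∂π_G/∂q_G = 0: 60 - 5q_G - (1/2)(q_L) = 0.
So q_L = (111 - (1/2)q_G)/3 and q_G = (60 - (1/2)q_L)/5.
Substituting one into the other gives q_L = 35.5932 and q_G = 498/59.
Price P = 119 - (1/2)·44.0339 = 96.9831.
Granite's profit: 96.9831·(498/59) - 59·(498/59) - 2(498/59)² = 178.1126.

178.11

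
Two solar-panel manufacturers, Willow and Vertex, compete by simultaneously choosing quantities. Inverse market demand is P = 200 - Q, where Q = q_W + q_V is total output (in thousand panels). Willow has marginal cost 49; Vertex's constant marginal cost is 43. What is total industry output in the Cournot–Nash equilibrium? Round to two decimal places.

102.67

Willow's profit: π_W = (200 - Q)q_W - (49q_W). Setting ∂π_W/∂q_W = 0: 151 - 2q_W - (q_V) = 0.
Vertex's first-order condition: 157 - 2q_V - (q_W) = 0.
Best responses: q_W = (151 - q_V)/2, q_V = (157 - q_W)/2.
Solving the pair: q_W = 145/3, q_V = 163/3.
Total output Q = 145/3 + 163/3 = 308/3.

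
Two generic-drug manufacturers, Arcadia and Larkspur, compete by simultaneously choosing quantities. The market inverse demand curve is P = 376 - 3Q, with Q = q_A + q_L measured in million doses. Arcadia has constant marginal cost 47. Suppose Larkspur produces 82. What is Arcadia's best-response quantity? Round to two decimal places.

With the rival's output fixed at 82, Arcadia's profit is π_A = (376 - 3·82 - 3q_A)q_A - (47q_A) = (130 - 3q_A)q_A - (47q_A).
∂π_A/∂q_A = 83 - 6q_A = 0, so q_A = 83/6.

13.83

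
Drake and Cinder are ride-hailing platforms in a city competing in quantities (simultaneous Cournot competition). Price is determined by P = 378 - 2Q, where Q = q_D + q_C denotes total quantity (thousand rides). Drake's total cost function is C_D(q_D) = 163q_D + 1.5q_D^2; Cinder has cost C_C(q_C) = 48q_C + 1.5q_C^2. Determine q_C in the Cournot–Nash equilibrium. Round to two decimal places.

41.78

Drake's profit: π_D = (378 - 2Q)q_D - (163q_D + (3/2)q_D²). Setting ∂π_D/∂q_D = 0: 215 - 7q_D - 2(q_C) = 0.
Cinder's first-order condition: 330 - 7q_C - 2(q_D) = 0.
Rearranging gives the reaction functions q_D = (215 - 2q_C)/7 and q_C = (330 - 2q_D)/7.
Substituting one into the other gives q_D = 169/9 and q_C = 376/9.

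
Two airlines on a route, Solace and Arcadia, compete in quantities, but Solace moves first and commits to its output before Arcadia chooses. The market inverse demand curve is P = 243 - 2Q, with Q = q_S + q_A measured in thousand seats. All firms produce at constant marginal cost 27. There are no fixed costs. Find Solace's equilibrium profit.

2916

The follower Arcadia best-responds to any q_S: π_A = (243 - 2Q)q_A - 27q_A.
∂π_A/∂q_A = 216 - 2q_S - 4q_A = 0 gives the reaction function q_A = (216 - 2q_S)/4.
Solace substitutes q_A(q_S) into its own profit: π_S = q_S(243 - 2q_S - (216 - 2q_S)/2) - 27q_S = (135 - q_S)q_S - 27q_S.
Leader FOC: 108 - 2q_S = 0, so q_S = 54.
Then q_A = (216 - 2·54)/4 = 27.
Price P = 243 - 2·81 = 81.
Solace's profit: (81 - 27)·54 = 2916.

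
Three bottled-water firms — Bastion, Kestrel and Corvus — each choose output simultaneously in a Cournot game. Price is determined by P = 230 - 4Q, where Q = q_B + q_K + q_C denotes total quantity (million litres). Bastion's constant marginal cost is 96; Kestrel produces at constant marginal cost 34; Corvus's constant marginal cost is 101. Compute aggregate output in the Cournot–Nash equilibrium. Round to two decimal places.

Bastion's profit: π_B = (230 - 4Q)q_B - (96q_B). Setting ∂π_B/∂q_B = 0: 134 - 8q_B - 4(q_K + q_C) = 0.
Kestrel's profit: π_K = (230 - 4Q)q_K - (34q_K). Setting ∂π_K/∂q_K = 0: 196 - 8q_K - 4(q_B + q_C) = 0.
Corvus's first-order condition: 129 - 8q_C - 4(q_B + q_K) = 0.
Summing all 3 equations gives 459 − 16Q = 0, hence Q = 459/16.
Back-substituting: q_B = (134 − 459/4)/4 = 77/16, q_K = (196 − 459/4)/4 = 325/16, q_C = (129 − 459/4)/4 = 57/16.
Total output Q = 77/16 + 325/16 + 57/16 = 459/16.

28.69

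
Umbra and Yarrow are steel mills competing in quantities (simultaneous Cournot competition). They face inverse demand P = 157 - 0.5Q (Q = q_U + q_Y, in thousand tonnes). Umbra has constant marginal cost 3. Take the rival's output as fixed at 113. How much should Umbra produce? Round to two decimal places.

With the rival's output fixed at 113, Umbra's profit is π_U = (157 - (1/2)·113 - (1/2)q_U)q_U - (3q_U) = (201/2 - (1/2)q_U)q_U - (3q_U).
∂π_U/∂q_U = 195/2 - q_U = 0, so q_U = 195/2.

97.50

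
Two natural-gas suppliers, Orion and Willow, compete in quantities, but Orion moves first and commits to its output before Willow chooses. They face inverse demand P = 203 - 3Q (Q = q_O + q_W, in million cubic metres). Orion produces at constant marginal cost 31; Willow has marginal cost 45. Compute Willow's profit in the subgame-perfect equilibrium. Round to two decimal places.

The follower Willow best-responds to any q_O: π_W = (203 - 3Q)q_W - 45q_W.
Follower FOC: 158 - 3q_O - 6q_W = 0, so q_W(q_O) = (158 - 3q_O)/6.
Orion substitutes q_W(q_O) into its own profit: π_O = q_O(203 - 3q_O - (158 - 3q_O)/2) - 31q_O = (124 - (3/2)q_O)q_O - 31q_O.
Maximising: ∂π_O/∂q_O = 93 - 3q_O = 0, giving q_O = 31.
Then q_W = (158 - 3·31)/6 = 65/6.
Price P = 203 - 3·(251/6) = 155/2.
Willow's profit: (155/2 - 45)·(65/6) = 352.0833.

352.08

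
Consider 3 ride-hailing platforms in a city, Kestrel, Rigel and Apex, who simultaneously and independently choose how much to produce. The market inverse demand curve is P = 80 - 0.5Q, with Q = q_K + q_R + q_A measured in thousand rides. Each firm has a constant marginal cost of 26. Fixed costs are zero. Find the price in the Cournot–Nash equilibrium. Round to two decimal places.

A representative firm's profit is π_i = q_i(80 - 0.5Q) - 26q_i.
Setting ∂π_i/∂q_i = 0 with rivals' quantities fixed: 54 - q_i - (1/2)·Σ_{j≠i} q_j = 0.
With identical firms every q_j equals q_i, so Σ_{j≠i} q_j = 2q_i and 54 = 2q_i, giving q_i = 27.
Total output Q = 81, so price P = 80 - (1/2)·81 = 79/2.

39.50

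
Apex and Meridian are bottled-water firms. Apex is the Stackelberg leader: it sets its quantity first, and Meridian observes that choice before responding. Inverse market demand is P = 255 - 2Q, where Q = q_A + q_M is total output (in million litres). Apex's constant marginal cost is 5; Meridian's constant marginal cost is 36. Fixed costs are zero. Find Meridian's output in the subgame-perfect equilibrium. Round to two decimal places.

19.63

Solve by backward induction. Given q_A, the follower Meridian maximises π_M = (255 - 2q_A - 2q_M)q_M - 36q_M.
Setting the follower's marginal profit to zero, 219 - 2q_A - 4q_M = 0, i.e. q_M = (219 - 2q_A)/4.
The leader anticipates this reaction. Substituting into P = 255 - 2Q gives P = 291/2 - q_A, so π_A = (291/2 - q_A)q_A - 5q_A.
Maximising: ∂π_A/∂q_A = 281/2 - 2q_A = 0, giving q_A = 281/4.
Then q_M = (219 - 2·(281/4))/4 = 157/8.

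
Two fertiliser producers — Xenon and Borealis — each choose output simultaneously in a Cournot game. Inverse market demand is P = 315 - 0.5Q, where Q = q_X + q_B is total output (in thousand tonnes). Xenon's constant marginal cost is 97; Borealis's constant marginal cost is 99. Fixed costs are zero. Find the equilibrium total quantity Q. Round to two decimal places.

289.33

Xenon's profit: π_X = (315 - 0.5Q)q_X - (97q_X). Setting ∂π_X/∂q_X = 0: 218 - q_X - (1/2)(q_B) = 0.
Borealis's first-order condition: 216 - q_B - (1/2)(q_X) = 0.
Best responses: q_X = (218 - (1/2)q_B), q_B = (216 - (1/2)q_X).
Substituting one into the other gives q_X = 440/3 and q_B = 428/3.
Total output Q = 440/3 + 428/3 = 868/3.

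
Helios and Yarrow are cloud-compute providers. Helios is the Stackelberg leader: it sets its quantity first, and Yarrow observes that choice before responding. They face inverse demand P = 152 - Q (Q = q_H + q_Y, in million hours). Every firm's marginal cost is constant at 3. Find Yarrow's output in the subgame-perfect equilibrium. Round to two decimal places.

Solve by backward induction. Given q_H, the follower Yarrow maximises π_Y = (152 - q_H - q_Y)q_Y - 3q_Y.
Setting the follower's marginal profit to zero, 149 - q_H - 2q_Y = 0, i.e. q_Y = (149 - q_H)/2.
Helios substitutes q_Y(q_H) into its own profit: π_H = q_H(152 - q_H - (149 - q_H)/2) - 3q_H = (155/2 - (1/2)q_H)q_H - 3q_H.
The leader's first-order condition 149/2 - q_H = 0 yields q_H = 149/2.
Then q_Y = (149 - 149/2)/2 = 149/4.

37.25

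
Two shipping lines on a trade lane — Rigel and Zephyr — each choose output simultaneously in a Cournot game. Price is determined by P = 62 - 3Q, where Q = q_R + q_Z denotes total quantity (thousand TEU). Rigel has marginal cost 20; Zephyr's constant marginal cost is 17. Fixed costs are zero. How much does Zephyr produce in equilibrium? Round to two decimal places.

Rigel's profit: π_R = (62 - 3Q)q_R - (20q_R). Setting ∂π_R/∂q_R = 0: 42 - 6q_R - 3(q_Z) = 0.
Zephyr's profit: π_Z = (62 - 3Q)q_Z - (17q_Z). Setting ∂π_Z/∂q_Z = 0: 45 - 6q_Z - 3(q_R) = 0.
Best responses: q_R = (42 - 3q_Z)/6, q_Z = (45 - 3q_R)/6.
Solving the pair: q_R = 13/3, q_Z = 16/3.

5.33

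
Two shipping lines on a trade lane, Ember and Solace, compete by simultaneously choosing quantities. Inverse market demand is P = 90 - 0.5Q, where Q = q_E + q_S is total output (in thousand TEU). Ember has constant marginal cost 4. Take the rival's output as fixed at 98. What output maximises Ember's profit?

37

With the rival's output fixed at 98, Ember's profit is π_E = (90 - (1/2)·98 - (1/2)q_E)q_E - (4q_E) = (41 - (1/2)q_E)q_E - (4q_E).
∂π_E/∂q_E = 37 - q_E = 0, so q_E = 37.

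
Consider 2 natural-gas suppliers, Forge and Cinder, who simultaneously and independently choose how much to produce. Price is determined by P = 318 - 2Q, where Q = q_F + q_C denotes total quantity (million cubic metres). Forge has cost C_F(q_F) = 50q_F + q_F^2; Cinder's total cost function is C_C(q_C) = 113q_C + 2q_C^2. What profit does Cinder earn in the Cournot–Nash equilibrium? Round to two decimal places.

995.12

Forge's profit: π_F = (318 - 2Q)q_F - (50q_F + q_F²). Setting ∂π_F/∂q_F = 0: 268 - 6q_F - 2(q_C) = 0.
Cinder's first-order condition: 205 - 8q_C - 2(q_F) = 0.
Rearranging gives the reaction functions q_F = (268 - 2q_C)/6 and q_C = (205 - 2q_F)/8.
Solving the pair: q_F = 867/22, q_C = 347/22.
Price P = 318 - 2·(607/11) = 207.6364.
Cinder's profit: 207.6364·(347/22) - 113·(347/22) - 2(347/22)² = 995.1157.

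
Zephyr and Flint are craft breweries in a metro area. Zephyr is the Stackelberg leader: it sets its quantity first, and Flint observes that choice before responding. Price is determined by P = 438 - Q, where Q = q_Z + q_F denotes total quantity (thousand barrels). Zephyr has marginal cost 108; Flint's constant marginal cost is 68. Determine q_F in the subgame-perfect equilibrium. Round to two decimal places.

112.50

Solve by backward induction. Given q_Z, the follower Flint maximises π_F = (438 - q_Z - q_F)q_F - 68q_F.
Setting the follower's marginal profit to zero, 370 - q_Z - 2q_F = 0, i.e. q_F = (370 - q_Z)/2.
The leader anticipates this reaction. Substituting into P = 438 - Q gives P = 253 - (1/2)q_Z, so π_Z = (253 - (1/2)q_Z)q_Z - 108q_Z.
The leader's first-order condition 145 - q_Z = 0 yields q_Z = 145.
Then q_F = (370 - 145)/2 = 225/2.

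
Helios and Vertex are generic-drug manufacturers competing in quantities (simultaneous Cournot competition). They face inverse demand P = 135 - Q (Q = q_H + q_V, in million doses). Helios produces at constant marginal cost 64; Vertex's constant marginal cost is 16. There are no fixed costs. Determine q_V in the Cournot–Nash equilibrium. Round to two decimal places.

Helios's profit: π_H = (135 - Q)q_H - (64q_H). Setting ∂π_H/∂q_H = 0: 71 - 2q_H - (q_V) = 0.
Vertex's profit: π_V = (135 - Q)q_V - (16q_V). Setting ∂π_V/∂q_V = 0: 119 - 2q_V - (q_H) = 0.
Best responses: q_H = (71 - q_V)/2, q_V = (119 - q_H)/2.
Solving the pair: q_H = 23/3, q_V = 167/3.

55.67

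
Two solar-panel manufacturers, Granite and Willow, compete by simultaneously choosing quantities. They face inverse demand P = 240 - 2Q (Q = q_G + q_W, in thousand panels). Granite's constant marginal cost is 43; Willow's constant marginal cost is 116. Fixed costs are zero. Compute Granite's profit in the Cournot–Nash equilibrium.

4050

Granite's profit: π_G = (240 - 2Q)q_G - (43q_G). Setting ∂π_G/∂q_G = 0: 197 - 4q_G - 2(q_W) = 0.
Willow's first-order condition: 124 - 4q_W - 2(q_G) = 0.
Rearranging gives the reaction functions q_G = (197 - 2q_W)/4 and q_W = (124 - 2q_G)/4.
Substituting one into the other gives q_G = 45 and q_W = 17/2.
Price P = 240 - 2·(107/2) = 133.
Granite's profit: (133 - 43)·45 = 4050.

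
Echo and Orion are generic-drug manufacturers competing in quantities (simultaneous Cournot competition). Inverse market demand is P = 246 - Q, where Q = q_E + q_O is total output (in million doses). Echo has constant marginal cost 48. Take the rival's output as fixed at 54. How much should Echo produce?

With the rival's output fixed at 54, Echo's profit is π_E = (246 - 54 - q_E)q_E - (48q_E) = (192 - q_E)q_E - (48q_E).
∂π_E/∂q_E = 144 - 2q_E = 0, so q_E = 72.

72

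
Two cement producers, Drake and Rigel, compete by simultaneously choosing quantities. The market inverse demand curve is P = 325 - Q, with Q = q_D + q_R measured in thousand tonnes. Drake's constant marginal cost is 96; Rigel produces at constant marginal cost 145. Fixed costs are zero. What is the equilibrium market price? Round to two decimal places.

188.67

Drake's profit: π_D = (325 - Q)q_D - (96q_D). Setting ∂π_D/∂q_D = 0: 229 - 2q_D - (q_R) = 0.
Rigel's first-order condition: 180 - 2q_R - (q_D) = 0.
Rearranging gives the reaction functions q_D = (229 - q_R)/2 and q_R = (180 - q_D)/2.
Substituting one into the other gives q_D = 278/3 and q_R = 131/3.
Total output Q = 409/3, so price P = 325 - 409/3 = 566/3.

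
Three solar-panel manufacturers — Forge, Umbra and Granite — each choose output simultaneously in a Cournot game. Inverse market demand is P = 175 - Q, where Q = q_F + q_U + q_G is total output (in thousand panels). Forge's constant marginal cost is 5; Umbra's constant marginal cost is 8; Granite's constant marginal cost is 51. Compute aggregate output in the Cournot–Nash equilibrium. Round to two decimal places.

115.25

Forge's profit: π_F = (175 - Q)q_F - (5q_F). Setting ∂π_F/∂q_F = 0: 170 - 2q_F - (q_U + q_G) = 0.
Umbra's first-order condition: 167 - 2q_U - (q_F + q_G) = 0.
Granite's profit: π_G = (175 - Q)q_G - (51q_G). Setting ∂π_G/∂q_G = 0: 124 - 2q_G - (q_F + q_U) = 0.
Adding the 3 conditions: 461 − 2Q − 2Q = 0, i.e. Q = 461/4.
Back-substituting: q_F = (170 − 461/4) = 219/4, q_U = (167 − 461/4) = 207/4, q_G = (124 − 461/4) = 35/4.
Total output Q = 219/4 + 207/4 + 35/4 = 461/4.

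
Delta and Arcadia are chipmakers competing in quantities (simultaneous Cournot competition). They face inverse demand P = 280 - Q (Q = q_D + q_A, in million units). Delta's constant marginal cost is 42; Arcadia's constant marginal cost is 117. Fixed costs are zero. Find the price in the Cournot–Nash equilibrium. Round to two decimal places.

146.33

Delta's profit: π_D = (280 - Q)q_D - (42q_D). Setting ∂π_D/∂q_D = 0: 238 - 2q_D - (q_A) = 0.
Arcadia's first-order condition: 163 - 2q_A - (q_D) = 0.
Best responses: q_D = (238 - q_A)/2, q_A = (163 - q_D)/2.
Substituting one into the other gives q_D = 313/3 and q_A = 88/3.
Total output Q = 401/3, so price P = 280 - 401/3 = 439/3.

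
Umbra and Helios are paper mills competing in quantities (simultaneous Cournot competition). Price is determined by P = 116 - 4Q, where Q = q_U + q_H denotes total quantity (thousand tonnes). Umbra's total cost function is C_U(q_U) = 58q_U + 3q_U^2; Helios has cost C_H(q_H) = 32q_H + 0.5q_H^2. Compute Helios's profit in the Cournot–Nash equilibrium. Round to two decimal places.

331.41

Umbra's profit: π_U = (116 - 4Q)q_U - (58q_U + 3q_U²). Setting ∂π_U/∂q_U = 0: 58 - 14q_U - 4(q_H) = 0.
Helios's profit: π_H = (116 - 4Q)q_H - (32q_H + (1/2)q_H²). Setting ∂π_H/∂q_H = 0: 84 - 9q_H - 4(q_U) = 0.
So q_U = (58 - 4q_H)/14 and q_H = (84 - 4q_U)/9.
Solving the pair: q_U = 93/55, q_H = 472/55.
Price P = 116 - 4·(113/11) = 824/11.
Helios's profit: (824/11)·(472/55) - 32·(472/55) - (1/2)(472/55)² = 331.4142.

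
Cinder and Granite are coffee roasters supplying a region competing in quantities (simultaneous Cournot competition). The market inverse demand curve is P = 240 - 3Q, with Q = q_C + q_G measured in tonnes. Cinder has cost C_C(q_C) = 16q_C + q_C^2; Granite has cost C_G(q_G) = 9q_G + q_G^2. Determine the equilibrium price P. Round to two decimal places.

115.91

Cinder's profit: π_C = (240 - 3Q)q_C - (16q_C + q_C²). Setting ∂π_C/∂q_C = 0: 224 - 8q_C - 3(q_G) = 0.
Granite's profit: π_G = (240 - 3Q)q_G - (9q_G + q_G²). Setting ∂π_G/∂q_G = 0: 231 - 8q_G - 3(q_C) = 0.
Best responses: q_C = (224 - 3q_G)/8, q_G = (231 - 3q_C)/8.
Substituting one into the other gives q_C = 1099/55 and q_G = 1176/55.
Total output Q = 455/11, so price P = 240 - 3·(455/11) = 1275/11.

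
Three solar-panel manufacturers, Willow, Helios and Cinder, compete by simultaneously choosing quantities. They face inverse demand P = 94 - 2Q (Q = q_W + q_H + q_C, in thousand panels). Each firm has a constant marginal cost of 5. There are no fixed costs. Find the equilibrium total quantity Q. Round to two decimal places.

Each firm earns π_i = (94 - 2Q)q_i - 5q_i.
First-order condition (treating rivals' output as given): 89 - 4q_i - 2·Σ_{j≠i} q_j = 0.
With identical firms every q_j equals q_i, so Σ_{j≠i} q_j = 2q_i and 89 = 8q_i, giving q_i = 89/8.
Total output Q = 89/8 + 89/8 + 89/8 = 267/8.

33.38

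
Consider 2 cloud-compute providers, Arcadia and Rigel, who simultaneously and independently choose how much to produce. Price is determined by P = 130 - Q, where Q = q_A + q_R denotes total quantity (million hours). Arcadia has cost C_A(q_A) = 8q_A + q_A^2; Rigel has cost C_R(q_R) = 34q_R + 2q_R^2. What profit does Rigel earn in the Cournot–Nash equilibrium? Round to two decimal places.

Arcadia's profit: π_A = (130 - Q)q_A - (8q_A + q_A²). Setting ∂π_A/∂q_A = 0: 122 - 4q_A - (q_R) = 0.
Rigel's profit: π_R = (130 - Q)q_R - (34q_R + 2q_R²). Setting ∂π_R/∂q_R = 0: 96 - 6q_R - (q_A) = 0.
So q_A = (122 - q_R)/4 and q_R = (96 - q_A)/6.
Substituting one into the other gives q_A = 636/23 and q_R = 262/23.
Price P = 130 - 898/23 = 90.9565.
Rigel's profit: 90.9565·(262/23) - 34·(262/23) - 2(262/23)² = 389.2854.

389.29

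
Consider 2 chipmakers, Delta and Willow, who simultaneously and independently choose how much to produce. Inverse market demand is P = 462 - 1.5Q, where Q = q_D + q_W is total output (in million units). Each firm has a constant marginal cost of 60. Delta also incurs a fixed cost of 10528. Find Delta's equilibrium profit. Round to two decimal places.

Each firm earns π_i = (462 - 1.5Q)q_i - 60q_i.
First-order condition (treating rivals' output as given): 402 - 3q_i - (3/2)q_j = 0.
With identical firms every q_j equals q_i, so q_j = q_i and 402 = (9/2)q_i, giving q_i = 268/3.
Price P = 462 - (3/2)·(536/3) = 194.
Delta's profit: (194 - 60)·(268/3) - 10528 = 1442.6667.

1442.67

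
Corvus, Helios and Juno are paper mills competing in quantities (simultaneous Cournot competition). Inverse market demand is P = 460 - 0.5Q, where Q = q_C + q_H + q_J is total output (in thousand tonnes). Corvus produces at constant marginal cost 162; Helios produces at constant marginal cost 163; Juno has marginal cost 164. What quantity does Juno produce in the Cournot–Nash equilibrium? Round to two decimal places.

146.50

Corvus's profit: π_C = (460 - 0.5Q)q_C - (162q_C). Setting ∂π_C/∂q_C = 0: 298 - q_C - (1/2)(q_H + q_J) = 0.
Helios's profit: π_H = (460 - 0.5Q)q_H - (163q_H). Setting ∂π_H/∂q_H = 0: 297 - q_H - (1/2)(q_C + q_J) = 0.
Juno's first-order condition: 296 - q_J - (1/2)(q_C + q_H) = 0.
Adding the 3 first-order conditions: 891 − 2Q = 0, so Q = 891/2.
Back-substituting: q_C = (298 − 891/4)/(1/2) = 301/2, q_H = (297 − 891/4)/(1/2) = 297/2, q_J = (296 − 891/4)/(1/2) = 293/2.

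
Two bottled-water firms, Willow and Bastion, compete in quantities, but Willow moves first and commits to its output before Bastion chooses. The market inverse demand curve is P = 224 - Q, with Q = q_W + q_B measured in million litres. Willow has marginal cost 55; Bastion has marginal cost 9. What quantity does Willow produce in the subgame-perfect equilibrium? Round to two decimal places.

The follower Bastion best-responds to any q_W: π_B = (224 - Q)q_B - 9q_B.
∂π_B/∂q_B = 215 - q_W - 2q_B = 0 gives the reaction function q_B = (215 - q_W)/2.
Willow substitutes q_B(q_W) into its own profit: π_W = q_W(224 - q_W - (215 - q_W)/2) - 55q_W = (233/2 - (1/2)q_W)q_W - 55q_W.
Leader FOC: 123/2 - q_W = 0, so q_W = 123/2.
Then q_B = (215 - 123/2)/2 = 307/4.

61.50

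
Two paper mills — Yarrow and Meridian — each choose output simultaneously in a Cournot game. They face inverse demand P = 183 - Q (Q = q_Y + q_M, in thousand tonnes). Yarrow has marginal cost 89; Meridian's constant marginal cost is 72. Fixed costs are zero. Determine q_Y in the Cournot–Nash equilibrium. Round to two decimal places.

Yarrow's profit: π_Y = (183 - Q)q_Y - (89q_Y). Setting ∂π_Y/∂q_Y = 0: 94 - 2q_Y - (q_M) = 0.
Meridian's first-order condition: 111 - 2q_M - (q_Y) = 0.
Best responses: q_Y = (94 - q_M)/2, q_M = (111 - q_Y)/2.
Substituting one into the other gives q_Y = 77/3 and q_M = 128/3.

25.67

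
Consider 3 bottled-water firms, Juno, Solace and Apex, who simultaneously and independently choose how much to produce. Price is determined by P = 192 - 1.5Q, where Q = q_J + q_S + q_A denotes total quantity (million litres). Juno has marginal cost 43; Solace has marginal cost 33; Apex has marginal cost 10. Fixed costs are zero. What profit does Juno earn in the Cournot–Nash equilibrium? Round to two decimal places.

468.17

Juno's profit: π_J = (192 - 1.5Q)q_J - (43q_J). Setting ∂π_J/∂q_J = 0: 149 - 3q_J - (3/2)(q_S + q_A) = 0.
Solace's first-order condition: 159 - 3q_S - (3/2)(q_J + q_A) = 0.
Apex's first-order condition: 182 - 3q_A - (3/2)(q_J + q_S) = 0.
Summing all 3 equations gives 490 − 6Q = 0, hence Q = 245/3.
Back-substituting: q_J = (149 − 245/2)/(3/2) = 53/3, q_S = (159 − 245/2)/(3/2) = 73/3, q_A = (182 − 245/2)/(3/2) = 119/3.
Price P = 192 - (3/2)·(245/3) = 139/2.
Juno's profit: (139/2 - 43)·(53/3) = 468.1667.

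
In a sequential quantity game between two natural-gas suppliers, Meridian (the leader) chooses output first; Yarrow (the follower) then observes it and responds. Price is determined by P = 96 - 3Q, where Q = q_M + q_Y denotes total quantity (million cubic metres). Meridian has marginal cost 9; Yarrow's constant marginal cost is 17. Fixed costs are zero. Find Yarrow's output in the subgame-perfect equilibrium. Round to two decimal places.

5.25

The follower Yarrow best-responds to any q_M: π_Y = (96 - 3Q)q_Y - 17q_Y.
Follower FOC: 79 - 3q_M - 6q_Y = 0, so q_Y(q_M) = (79 - 3q_M)/6.
Meridian substitutes q_Y(q_M) into its own profit: π_M = q_M(96 - 3q_M - (79 - 3q_M)/2) - 9q_M = (113/2 - (3/2)q_M)q_M - 9q_M.
The leader's first-order condition 95/2 - 3q_M = 0 yields q_M = 95/6.
Then q_Y = (79 - 3·(95/6))/6 = 21/4.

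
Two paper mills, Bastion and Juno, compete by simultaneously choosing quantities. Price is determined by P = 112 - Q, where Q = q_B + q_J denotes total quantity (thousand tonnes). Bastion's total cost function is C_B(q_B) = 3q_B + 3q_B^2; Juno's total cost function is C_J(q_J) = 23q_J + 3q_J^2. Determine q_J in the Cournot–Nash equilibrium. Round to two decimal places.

9.57

Bastion's profit: π_B = (112 - Q)q_B - (3q_B + 3q_B²). Setting ∂π_B/∂q_B = 0: 109 - 8q_B - (q_J) = 0.
Juno's profit: π_J = (112 - Q)q_J - (23q_J + 3q_J²). Setting ∂π_J/∂q_J = 0: 89 - 8q_J - (q_B) = 0.
Best responses: q_B = (109 - q_J)/8, q_J = (89 - q_B)/8.
Substituting one into the other gives q_B = 87/7 and q_J = 67/7.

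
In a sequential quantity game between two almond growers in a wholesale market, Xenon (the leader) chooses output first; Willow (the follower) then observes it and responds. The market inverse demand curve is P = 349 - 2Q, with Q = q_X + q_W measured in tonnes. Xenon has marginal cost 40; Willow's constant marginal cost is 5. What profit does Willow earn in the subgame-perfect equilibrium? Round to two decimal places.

The follower Willow best-responds to any q_X: π_W = (349 - 2Q)q_W - 5q_W.
Setting the follower's marginal profit to zero, 344 - 2q_X - 4q_W = 0, i.e. q_W = (344 - 2q_X)/4.
The leader anticipates this reaction. Substituting into P = 349 - 2Q gives P = 177 - q_X, so π_X = (177 - q_X)q_X - 40q_X.
The leader's first-order condition 137 - 2q_X = 0 yields q_X = 137/2.
Then q_W = (344 - 2·(137/2))/4 = 207/4.
Price P = 349 - 2·(481/4) = 217/2.
Willow's profit: (217/2 - 5)·(207/4) = 5356.1250.

5356.13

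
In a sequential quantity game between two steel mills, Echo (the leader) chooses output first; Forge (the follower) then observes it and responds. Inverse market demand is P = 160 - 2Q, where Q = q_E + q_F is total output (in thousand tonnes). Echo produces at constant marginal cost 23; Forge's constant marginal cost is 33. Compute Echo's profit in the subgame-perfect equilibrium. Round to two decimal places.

1350.56

Solve by backward induction. Given q_E, the follower Forge maximises π_F = (160 - 2q_E - 2q_F)q_F - 33q_F.
∂π_F/∂q_F = 127 - 2q_E - 4q_F = 0 gives the reaction function q_F = (127 - 2q_E)/4.
The leader anticipates this reaction. Substituting into P = 160 - 2Q gives P = 193/2 - q_E, so π_E = (193/2 - q_E)q_E - 23q_E.
Leader FOC: 147/2 - 2q_E = 0, so q_E = 147/4.
Then q_F = (127 - 2·(147/4))/4 = 107/8.
Price P = 160 - 2·(401/8) = 239/4.
Echo's profit: (239/4 - 23)·(147/4) = 1350.5625.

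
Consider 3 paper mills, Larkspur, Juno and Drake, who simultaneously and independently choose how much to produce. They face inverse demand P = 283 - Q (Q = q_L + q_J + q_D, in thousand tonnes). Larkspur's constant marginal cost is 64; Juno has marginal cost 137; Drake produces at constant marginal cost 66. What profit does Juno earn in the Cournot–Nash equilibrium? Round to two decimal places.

0.25

Larkspur's profit: π_L = (283 - Q)q_L - (64q_L). Setting ∂π_L/∂q_L = 0: 219 - 2q_L - (q_J + q_D) = 0.
Juno's profit: π_J = (283 - Q)q_J - (137q_J). Setting ∂π_J/∂q_J = 0: 146 - 2q_J - (q_L + q_D) = 0.
Drake's first-order condition: 217 - 2q_D - (q_L + q_J) = 0.
Adding the 3 first-order conditions: 582 − 4Q = 0, so Q = 291/2.
Back-substituting: q_L = (219 − 291/2) = 147/2, q_J = (146 − 291/2) = 1/2, q_D = (217 − 291/2) = 143/2.
Price P = 283 - 291/2 = 275/2.
Juno's profit: (275/2 - 137)·(1/2) = 1/4.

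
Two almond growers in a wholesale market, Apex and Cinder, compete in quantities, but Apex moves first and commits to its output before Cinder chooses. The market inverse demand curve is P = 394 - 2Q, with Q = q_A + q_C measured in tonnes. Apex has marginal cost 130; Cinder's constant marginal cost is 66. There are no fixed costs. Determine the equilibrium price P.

Solve by backward induction. Given q_A, the follower Cinder maximises π_C = (394 - 2q_A - 2q_C)q_C - 66q_C.
∂π_C/∂q_C = 328 - 2q_A - 4q_C = 0 gives the reaction function q_C = (328 - 2q_A)/4.
Apex substitutes q_C(q_A) into its own profit: π_A = q_A(394 - 2q_A - (328 - 2q_A)/2) - 130q_A = (230 - q_A)q_A - 130q_A.
Leader FOC: 100 - 2q_A = 0, so q_A = 50.
Then q_C = (328 - 2·50)/4 = 57.
Total output Q = 107, so price P = 394 - 2·107 = 180.

180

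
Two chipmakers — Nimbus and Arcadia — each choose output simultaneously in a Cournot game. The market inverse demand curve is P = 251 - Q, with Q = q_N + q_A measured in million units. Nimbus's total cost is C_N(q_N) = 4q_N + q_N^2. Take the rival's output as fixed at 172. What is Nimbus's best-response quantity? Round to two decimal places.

With the rival's output fixed at 172, Nimbus's profit is π_N = (251 - 172 - q_N)q_N - (4q_N + q_N²) = (79 - q_N)q_N - (4q_N + q_N²).
∂π_N/∂q_N = 75 - 4q_N = 0, so q_N = 75/4.

18.75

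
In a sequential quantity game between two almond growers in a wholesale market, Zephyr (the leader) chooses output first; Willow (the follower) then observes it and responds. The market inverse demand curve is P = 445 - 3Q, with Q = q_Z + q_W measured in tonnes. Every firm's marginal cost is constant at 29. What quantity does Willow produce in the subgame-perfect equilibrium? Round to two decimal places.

The follower Willow best-responds to any q_Z: π_W = (445 - 3Q)q_W - 29q_W.
∂π_W/∂q_W = 416 - 3q_Z - 6q_W = 0 gives the reaction function q_W = (416 - 3q_Z)/6.
The leader anticipates this reaction. Substituting into P = 445 - 3Q gives P = 237 - (3/2)q_Z, so π_Z = (237 - (3/2)q_Z)q_Z - 29q_Z.
Leader FOC: 208 - 3q_Z = 0, so q_Z = 208/3.
Then q_W = (416 - 3·(208/3))/6 = 104/3.

34.67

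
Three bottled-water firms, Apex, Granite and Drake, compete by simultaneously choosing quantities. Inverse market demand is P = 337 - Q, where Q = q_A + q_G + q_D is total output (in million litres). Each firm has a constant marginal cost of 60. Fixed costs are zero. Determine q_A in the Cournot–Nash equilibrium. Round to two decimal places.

Each firm earns π_i = (337 - Q)q_i - 60q_i.
First-order condition (treating rivals' output as given): 277 - 2q_i - Σ_{j≠i} q_j = 0.
By symmetry each firm produces the same amount; substituting Σ_{j≠i} q_j = 2q_i yields q_i = 277/4.

69.25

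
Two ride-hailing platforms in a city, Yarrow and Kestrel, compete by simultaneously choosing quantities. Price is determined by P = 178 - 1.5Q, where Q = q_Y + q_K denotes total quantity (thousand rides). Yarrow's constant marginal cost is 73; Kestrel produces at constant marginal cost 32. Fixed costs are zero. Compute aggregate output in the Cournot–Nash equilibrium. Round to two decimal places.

Yarrow's profit: π_Y = (178 - 1.5Q)q_Y - (73q_Y). Setting ∂π_Y/∂q_Y = 0: 105 - 3q_Y - (3/2)(q_K) = 0.
Kestrel's first-order condition: 146 - 3q_K - (3/2)(q_Y) = 0.
Rearranging gives the reaction functions q_Y = (105 - (3/2)q_K)/3 and q_K = (146 - (3/2)q_Y)/3.
Substituting one into the other gives q_Y = 128/9 and q_K = 374/9.
Total output Q = 128/9 + 374/9 = 502/9.

55.78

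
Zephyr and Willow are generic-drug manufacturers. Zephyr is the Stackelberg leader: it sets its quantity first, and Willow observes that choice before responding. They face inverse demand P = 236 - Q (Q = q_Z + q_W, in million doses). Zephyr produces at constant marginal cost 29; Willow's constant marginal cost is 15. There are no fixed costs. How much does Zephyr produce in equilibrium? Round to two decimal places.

The follower Willow best-responds to any q_Z: π_W = (236 - Q)q_W - 15q_W.
Follower FOC: 221 - q_Z - 2q_W = 0, so q_W(q_Z) = (221 - q_Z)/2.
The leader anticipates this reaction. Substituting into P = 236 - Q gives P = 251/2 - (1/2)q_Z, so π_Z = (251/2 - (1/2)q_Z)q_Z - 29q_Z.
Leader FOC: 193/2 - q_Z = 0, so q_Z = 193/2.
Then q_W = (221 - 193/2)/2 = 249/4.

96.50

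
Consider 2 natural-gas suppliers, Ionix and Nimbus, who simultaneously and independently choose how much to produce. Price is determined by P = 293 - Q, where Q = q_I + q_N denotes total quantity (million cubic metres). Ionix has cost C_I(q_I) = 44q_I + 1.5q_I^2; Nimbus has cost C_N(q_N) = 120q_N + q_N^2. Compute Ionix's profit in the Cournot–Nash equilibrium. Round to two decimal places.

4690.64

Ionix's profit: π_I = (293 - Q)q_I - (44q_I + (3/2)q_I²). Setting ∂π_I/∂q_I = 0: 249 - 5q_I - (q_N) = 0.
Nimbus's first-order condition: 173 - 4q_N - (q_I) = 0.
So q_I = (249 - q_N)/5 and q_N = (173 - q_I)/4.
Solving the pair: q_I = 823/19, q_N = 616/19.
Price P = 293 - 1439/19 = 217.2632.
Ionix's profit: 217.2632·(823/19) - 44·(823/19) - (3/2)(823/19)² = 4690.6440.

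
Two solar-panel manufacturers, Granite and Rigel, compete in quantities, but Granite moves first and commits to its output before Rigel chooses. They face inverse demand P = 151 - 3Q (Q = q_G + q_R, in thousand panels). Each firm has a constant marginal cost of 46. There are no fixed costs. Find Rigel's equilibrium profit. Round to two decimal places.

229.69

The follower Rigel best-responds to any q_G: π_R = (151 - 3Q)q_R - 46q_R.
Follower FOC: 105 - 3q_G - 6q_R = 0, so q_R(q_G) = (105 - 3q_G)/6.
Granite substitutes q_R(q_G) into its own profit: π_G = q_G(151 - 3q_G - (105 - 3q_G)/2) - 46q_G = (197/2 - (3/2)q_G)q_G - 46q_G.
The leader's first-order condition 105/2 - 3q_G = 0 yields q_G = 35/2.
Then q_R = (105 - 3·(35/2))/6 = 35/4.
Price P = 151 - 3·(105/4) = 289/4.
Rigel's profit: (289/4 - 46)·(35/4) = 229.6875.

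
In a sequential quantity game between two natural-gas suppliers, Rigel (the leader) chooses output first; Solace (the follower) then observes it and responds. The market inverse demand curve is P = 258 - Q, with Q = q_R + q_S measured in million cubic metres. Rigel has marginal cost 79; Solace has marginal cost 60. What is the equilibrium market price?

The follower Solace best-responds to any q_R: π_S = (258 - Q)q_S - 60q_S.
∂π_S/∂q_S = 198 - q_R - 2q_S = 0 gives the reaction function q_S = (198 - q_R)/2.
Rigel substitutes q_S(q_R) into its own profit: π_R = q_R(258 - q_R - (198 - q_R)/2) - 79q_R = (159 - (1/2)q_R)q_R - 79q_R.
Maximising: ∂π_R/∂q_R = 80 - q_R = 0, giving q_R = 80.
Then q_S = (198 - 80)/2 = 59.
Total output Q = 139, so price P = 258 - 139 = 119.

119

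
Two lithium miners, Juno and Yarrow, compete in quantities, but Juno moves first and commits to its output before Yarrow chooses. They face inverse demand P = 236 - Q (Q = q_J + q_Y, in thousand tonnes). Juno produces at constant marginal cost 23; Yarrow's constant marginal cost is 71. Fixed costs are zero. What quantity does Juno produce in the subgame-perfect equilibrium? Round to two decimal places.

130.50

Solve by backward induction. Given q_J, the follower Yarrow maximises π_Y = (236 - q_J - q_Y)q_Y - 71q_Y.
Follower FOC: 165 - q_J - 2q_Y = 0, so q_Y(q_J) = (165 - q_J)/2.
Juno substitutes q_Y(q_J) into its own profit: π_J = q_J(236 - q_J - (165 - q_J)/2) - 23q_J = (307/2 - (1/2)q_J)q_J - 23q_J.
The leader's first-order condition 261/2 - q_J = 0 yields q_J = 261/2.
Then q_Y = (165 - 261/2)/2 = 69/4.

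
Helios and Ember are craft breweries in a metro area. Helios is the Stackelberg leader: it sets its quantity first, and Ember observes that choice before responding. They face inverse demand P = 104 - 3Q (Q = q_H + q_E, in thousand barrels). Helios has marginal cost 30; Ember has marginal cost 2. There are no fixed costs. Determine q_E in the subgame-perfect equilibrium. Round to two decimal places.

The follower Ember best-responds to any q_H: π_E = (104 - 3Q)q_E - 2q_E.
Follower FOC: 102 - 3q_H - 6q_E = 0, so q_E(q_H) = (102 - 3q_H)/6.
The leader anticipates this reaction. Substituting into P = 104 - 3Q gives P = 53 - (3/2)q_H, so π_H = (53 - (3/2)q_H)q_H - 30q_H.
Maximising: ∂π_H/∂q_H = 23 - 3q_H = 0, giving q_H = 23/3.
Then q_E = (102 - 3·(23/3))/6 = 79/6.

13.17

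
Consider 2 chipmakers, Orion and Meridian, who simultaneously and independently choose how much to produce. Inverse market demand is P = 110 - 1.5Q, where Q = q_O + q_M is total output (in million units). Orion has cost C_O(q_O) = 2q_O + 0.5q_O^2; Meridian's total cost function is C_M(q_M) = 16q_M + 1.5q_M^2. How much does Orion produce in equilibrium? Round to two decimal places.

Orion's profit: π_O = (110 - 1.5Q)q_O - (2q_O + (1/2)q_O²). Setting ∂π_O/∂q_O = 0: 108 - 4q_O - (3/2)(q_M) = 0.
Meridian's profit: π_M = (110 - 1.5Q)q_M - (16q_M + (3/2)q_M²). Setting ∂π_M/∂q_M = 0: 94 - 6q_M - (3/2)(q_O) = 0.
Best responses: q_O = (108 - (3/2)q_M)/4, q_M = (94 - (3/2)q_O)/6.
Substituting one into the other gives q_O = 676/29 and q_M = 856/87.

23.31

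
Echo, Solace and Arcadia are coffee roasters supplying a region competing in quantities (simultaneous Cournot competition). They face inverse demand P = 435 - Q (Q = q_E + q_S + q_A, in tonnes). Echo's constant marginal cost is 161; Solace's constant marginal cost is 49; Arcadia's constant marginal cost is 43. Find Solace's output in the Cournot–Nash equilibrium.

Echo's profit: π_E = (435 - Q)q_E - (161q_E). Setting ∂π_E/∂q_E = 0: 274 - 2q_E - (q_S + q_A) = 0.
Solace's first-order condition: 386 - 2q_S - (q_E + q_A) = 0.
Arcadia's profit: π_A = (435 - Q)q_A - (43q_A). Setting ∂π_A/∂q_A = 0: 392 - 2q_A - (q_E + q_S) = 0.
Summing all 3 equations gives 1052 − 4Q = 0, hence Q = 263.
Back-substituting: q_E = (274 − 263) = 11, q_S = (386 − 263) = 123, q_A = (392 − 263) = 129.

123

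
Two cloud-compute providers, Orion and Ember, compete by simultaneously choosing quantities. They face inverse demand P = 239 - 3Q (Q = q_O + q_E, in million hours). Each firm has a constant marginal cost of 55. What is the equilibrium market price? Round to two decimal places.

Each firm earns π_i = (239 - 3Q)q_i - 55q_i.
First-order condition (treating rivals' output as given): 184 - 6q_i - 3q_j = 0.
By symmetry each firm produces the same amount; substituting q_j = q_i yields q_i = 184/9.
Total output Q = 368/9, so price P = 239 - 3·(368/9) = 349/3.

116.33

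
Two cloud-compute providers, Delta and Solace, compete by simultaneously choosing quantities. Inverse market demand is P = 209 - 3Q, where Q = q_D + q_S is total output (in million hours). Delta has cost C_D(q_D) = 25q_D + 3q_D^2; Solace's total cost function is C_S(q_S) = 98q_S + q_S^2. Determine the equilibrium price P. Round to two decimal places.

Delta's profit: π_D = (209 - 3Q)q_D - (25q_D + 3q_D²). Setting ∂π_D/∂q_D = 0: 184 - 12q_D - 3(q_S) = 0.
Solace's first-order condition: 111 - 8q_S - 3(q_D) = 0.
So q_D = (184 - 3q_S)/12 and q_S = (111 - 3q_D)/8.
Substituting one into the other gives q_D = 1139/87 and q_S = 260/29.
Total output Q = 1919/87, so price P = 209 - 3·(1919/87) = 142.8276.

142.83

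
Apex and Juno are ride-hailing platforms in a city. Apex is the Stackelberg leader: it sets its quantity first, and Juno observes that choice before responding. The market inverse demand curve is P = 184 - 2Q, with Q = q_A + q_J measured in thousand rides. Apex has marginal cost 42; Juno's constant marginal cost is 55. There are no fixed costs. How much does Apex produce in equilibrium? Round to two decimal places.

The follower Juno best-responds to any q_A: π_J = (184 - 2Q)q_J - 55q_J.
Setting the follower's marginal profit to zero, 129 - 2q_A - 4q_J = 0, i.e. q_J = (129 - 2q_A)/4.
Apex substitutes q_J(q_A) into its own profit: π_A = q_A(184 - 2q_A - (129 - 2q_A)/2) - 42q_A = (239/2 - q_A)q_A - 42q_A.
Maximising: ∂π_A/∂q_A = 155/2 - 2q_A = 0, giving q_A = 155/4.
Then q_J = (129 - 2·(155/4))/4 = 103/8.

38.75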